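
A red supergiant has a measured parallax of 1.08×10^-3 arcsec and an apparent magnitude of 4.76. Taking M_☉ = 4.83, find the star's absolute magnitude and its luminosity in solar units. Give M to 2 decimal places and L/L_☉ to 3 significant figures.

M ≈ -5.07; L/L_☉ ≈ 9140

d = 1/p = 1/1.08×10^-3″ = 925.9 pc
M = m − 5 log₁₀ d + 5 = 4.76 − 5·2.9666 + 5 = -5.073
M − M_☉ = -5.073 − 4.83 = -9.903
L/L_☉ = 10^(−0.4 × -9.903) = 9144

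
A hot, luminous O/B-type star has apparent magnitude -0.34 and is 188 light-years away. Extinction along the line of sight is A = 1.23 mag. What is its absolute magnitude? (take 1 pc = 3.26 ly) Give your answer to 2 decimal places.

d = 188 ly / 3.26 = 57.67 pc
5 log₁₀(d/10 pc) = 5 log₁₀(57.67) − 5 = 3.805
M = m − 5 log₁₀(d/10) − A = -0.34 − 3.805 − 1.23 = -5.375

M ≈ -5.37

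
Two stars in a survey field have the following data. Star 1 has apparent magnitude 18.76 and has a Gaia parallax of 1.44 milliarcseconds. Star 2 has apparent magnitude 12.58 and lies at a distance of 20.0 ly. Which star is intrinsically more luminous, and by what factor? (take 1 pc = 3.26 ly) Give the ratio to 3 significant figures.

Star 1 is more luminous, by a factor of 43.2.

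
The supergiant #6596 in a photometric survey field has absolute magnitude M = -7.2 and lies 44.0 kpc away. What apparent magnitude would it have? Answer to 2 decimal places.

d = 44.0 kpc = 44000 pc
m = M + 5 log₁₀ d − 5 = -7.2 + 5·4.6435 − 5 = 11.017

m ≈ 11.02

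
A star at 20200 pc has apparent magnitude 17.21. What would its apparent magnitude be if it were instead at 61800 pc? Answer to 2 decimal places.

m ≈ 19.64

Flux ∝ 1/d², so Δm = 5 log₁₀(d₂/d₁) = 5 log₁₀(61800/20200) = 2.428
m₂ = m₁ + Δm = 17.21 + (2.428) = 19.638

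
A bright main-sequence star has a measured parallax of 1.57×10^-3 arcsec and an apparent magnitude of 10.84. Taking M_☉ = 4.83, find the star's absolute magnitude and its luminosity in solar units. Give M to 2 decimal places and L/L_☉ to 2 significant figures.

M ≈ 1.82; L/L_☉ ≈ 16

d = 1/p = 1/1.57×10^-3″ = 636.9 pc
M = m − 5 log₁₀ d + 5 = 10.84 − 5·2.8041 + 5 = 1.819
M − M_☉ = 1.819 − 4.83 = -3.011
L/L_☉ = 10^(−0.4 × -3.011) = 16.00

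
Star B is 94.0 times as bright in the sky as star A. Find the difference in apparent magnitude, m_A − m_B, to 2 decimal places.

Pogson: Δm = −2.5 log₁₀(ratio) = −2.5 log₁₀(94.0) = −2.5 × 1.9731 = -4.933
Star B is brighter so has the smaller magnitude: m_A − m_B is positive.

m_A − m_B ≈ 4.93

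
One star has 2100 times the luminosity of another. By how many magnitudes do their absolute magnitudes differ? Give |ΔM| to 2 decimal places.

Pogson: ΔM = −2.5 log₁₀(ratio) = −2.5 log₁₀(2100) = −2.5 × 3.3222 = -8.306

|ΔM| ≈ 8.31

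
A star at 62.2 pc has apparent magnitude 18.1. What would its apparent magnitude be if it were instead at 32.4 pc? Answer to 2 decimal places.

m ≈ 16.68

Flux ∝ 1/d², so Δm = 5 log₁₀(d₂/d₁) = 5 log₁₀(32.4/62.2) = -1.416
m₂ = m₁ + Δm = 18.1 + (-1.416) = 16.684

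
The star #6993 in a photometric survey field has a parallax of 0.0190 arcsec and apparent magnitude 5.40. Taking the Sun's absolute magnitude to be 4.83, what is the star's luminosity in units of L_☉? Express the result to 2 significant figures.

d = 1/p = 1/0.0190″ = 52.63 pc
M = m − 5 log₁₀ d + 5 = 5.40 − 5·1.7212 + 5 = 1.794
M − M_☉ = 1.794 − 4.83 = -3.036
L/L_☉ = 10^(−0.4 × -3.036) = 16.39

L/L_☉ ≈ 16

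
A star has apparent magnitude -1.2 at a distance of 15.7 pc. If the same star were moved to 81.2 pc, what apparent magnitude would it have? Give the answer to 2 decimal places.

m ≈ 2.37

Flux ∝ 1/d², so Δm = 5 log₁₀(d₂/d₁) = 5 log₁₀(81.2/15.7) = 3.568
m₂ = m₁ + Δm = -1.2 + (3.568) = 2.368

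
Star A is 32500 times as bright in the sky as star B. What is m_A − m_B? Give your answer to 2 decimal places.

m_A − m_B ≈ -11.28

Pogson: Δm = −2.5 log₁₀(ratio) = −2.5 log₁₀(32500) = −2.5 × 4.5119 = -11.280
Star A is brighter, so it has the smaller magnitude: the difference is negative.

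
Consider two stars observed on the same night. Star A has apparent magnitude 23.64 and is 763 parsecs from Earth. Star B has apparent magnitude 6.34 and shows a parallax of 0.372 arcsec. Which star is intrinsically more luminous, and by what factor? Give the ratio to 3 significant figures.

Star A: M = m − 5 log₁₀ d + 5 = 23.64 − 5·2.8825 + 5 = 14.227
Star B: d = 1/p = 1/0.372″ = 2.688 pc
Star B: M = m − 5 log₁₀ d + 5 = 6.34 − 5·0.4295 + 5 = 9.193
ΔM = M_A − M_B = 14.227 − (9.193) = 5.035; smaller M is more luminous → Star B.
L ratio = 10^(0.4 |ΔM|) = 10^2.014 = 103.2

Star B is more luminous, by a factor of 103.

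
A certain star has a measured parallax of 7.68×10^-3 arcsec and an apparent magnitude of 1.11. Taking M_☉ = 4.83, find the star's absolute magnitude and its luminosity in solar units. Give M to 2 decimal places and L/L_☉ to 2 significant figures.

d = 1/p = 1/7.68×10^-3″ = 130.2 pc
M = m − 5 log₁₀ d + 5 = 1.11 − 5·2.1146 + 5 = -4.463
M − M_☉ = -4.463 − 4.83 = -9.293
L/L_☉ = 10^(−0.4 × -9.293) = 5215

M ≈ -4.46; L/L_☉ ≈ 5200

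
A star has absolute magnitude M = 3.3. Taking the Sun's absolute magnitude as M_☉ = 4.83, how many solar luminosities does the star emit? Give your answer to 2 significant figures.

L/L_☉ ≈ 4.1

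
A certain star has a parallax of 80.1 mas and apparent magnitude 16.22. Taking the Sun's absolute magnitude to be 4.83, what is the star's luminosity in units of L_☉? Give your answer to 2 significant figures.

L/L_☉ ≈ 4.3×10^-5

d = 1/p = 1000/80.1 mas = 12.48 pc
M = m − 5 log₁₀ d + 5 = 16.22 − 5·1.0964 + 5 = 15.738
M − M_☉ = 15.738 − 4.83 = 10.908
L/L_☉ = 10^(−0.4 × 10.908) = 4.332×10^-5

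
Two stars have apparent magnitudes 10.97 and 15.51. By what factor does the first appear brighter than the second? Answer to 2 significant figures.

Magnitude difference = -4.54
Flux ratio = 10^(−0.4 Δm) = 10^(−0.4 × -4.54) = 10^1.816 = 65.46

65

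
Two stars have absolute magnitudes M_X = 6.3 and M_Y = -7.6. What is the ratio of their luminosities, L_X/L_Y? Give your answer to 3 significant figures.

L_X/L_Y ≈ 2.75×10^-6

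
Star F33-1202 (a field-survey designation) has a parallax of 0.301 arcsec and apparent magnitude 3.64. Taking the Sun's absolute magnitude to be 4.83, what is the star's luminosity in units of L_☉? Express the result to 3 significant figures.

d = 1/p = 1/0.301″ = 3.322 pc
M = m − 5 log₁₀ d + 5 = 3.64 − 5·0.5214 + 5 = 6.033
M − M_☉ = 6.033 − 4.83 = 1.203
L/L_☉ = 10^(−0.4 × 1.203) = 0.3303

L/L_☉ ≈ 0.330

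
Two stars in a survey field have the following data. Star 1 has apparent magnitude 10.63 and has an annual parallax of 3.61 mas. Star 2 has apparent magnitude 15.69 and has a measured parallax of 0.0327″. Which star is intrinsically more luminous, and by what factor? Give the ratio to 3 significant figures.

Star 1: p = 3.61 mas = 3.61×10^-3″ → d = 1/p = 277.0 pc
Star 1: M = m − 5 log₁₀ d + 5 = 10.63 − 5·2.4425 + 5 = 3.418
Star 2: d = 1/p = 1/0.0327″ = 30.58 pc
Star 2: M = m − 5 log₁₀ d + 5 = 15.69 − 5·1.4855 + 5 = 13.263
ΔM = M_1 − M_2 = 3.418 − (13.263) = -9.845; smaller M is more luminous → Star 1.
L ratio = 10^(0.4 |ΔM|) = 10^3.938 = 8671

Star 1 is more luminous, by a factor of 8670.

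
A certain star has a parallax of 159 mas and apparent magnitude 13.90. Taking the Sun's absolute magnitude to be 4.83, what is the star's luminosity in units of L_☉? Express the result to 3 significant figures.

d = 1/p = 1000/159 mas = 6.289 pc
M = m − 5 log₁₀ d + 5 = 13.90 − 5·0.7986 + 5 = 14.907
M − M_☉ = 14.907 − 4.83 = 10.077
L/L_☉ = 10^(−0.4 × 10.077) = 9.315×10^-5

L/L_☉ ≈ 9.32×10^-5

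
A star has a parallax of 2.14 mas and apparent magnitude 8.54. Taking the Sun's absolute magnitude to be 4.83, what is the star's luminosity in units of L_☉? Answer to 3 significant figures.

L/L_☉ ≈ 71.6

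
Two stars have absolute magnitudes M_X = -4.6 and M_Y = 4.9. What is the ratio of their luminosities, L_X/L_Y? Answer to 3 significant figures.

ΔM = M_X − M_Y = -9.5
L_X/L_Y = 10^(−0.4 ΔM) = 10^3.800 = 6310

L_X/L_Y ≈ 6310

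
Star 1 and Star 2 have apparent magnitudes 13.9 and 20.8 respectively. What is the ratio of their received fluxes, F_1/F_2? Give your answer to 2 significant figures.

Magnitude difference = -6.9
Flux ratio = 10^(−0.4 Δm) = 10^(−0.4 × -6.9) = 10^2.760 = 575.4

F_1/F_2 ≈ 580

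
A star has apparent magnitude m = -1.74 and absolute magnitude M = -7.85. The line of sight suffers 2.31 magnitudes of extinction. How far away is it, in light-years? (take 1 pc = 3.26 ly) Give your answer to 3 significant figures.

d ≈ 188 ly

m − M = 5 log₁₀(d/10 pc) + A  ⇒  -1.74 − (-7.85) − 2.31 = 5 log₁₀(d/10)
3.800 = 5 log₁₀(d/10)
log₁₀ d = (m − M − A)/5 + 1 = 1.7600
d = 10^1.7600 = 57.54 pc
= 187.6 ly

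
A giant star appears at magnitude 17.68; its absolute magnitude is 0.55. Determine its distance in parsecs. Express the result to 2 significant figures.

Distance modulus: m − M = 17.68 − (0.55) = 17.130
m − M = 5 log₁₀ d − 5
log₁₀ d = (m − M)/5 + 1 = 4.4260
d = 10^4.4260 = 26670 pc

d ≈ 27000 pc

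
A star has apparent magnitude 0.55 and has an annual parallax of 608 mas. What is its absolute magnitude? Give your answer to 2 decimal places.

M ≈ 4.47

p = 608 mas = 0.608″ → d = 1/p = 1.645 pc
5 log₁₀(d/10 pc) = 5 log₁₀(1.645) − 5 = -3.920
M = m − 5 log₁₀(d/10) = 0.55 + 3.920 = 4.470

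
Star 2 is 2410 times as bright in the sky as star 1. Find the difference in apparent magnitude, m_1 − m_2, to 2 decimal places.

m_1 − m_2 ≈ 8.46

Pogson: Δm = −2.5 log₁₀(ratio) = −2.5 log₁₀(2410) = −2.5 × 3.3820 = -8.455
Star 2 is brighter so has the smaller magnitude: m_1 − m_2 is positive.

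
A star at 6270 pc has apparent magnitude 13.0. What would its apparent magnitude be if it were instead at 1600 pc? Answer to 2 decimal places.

Flux ∝ 1/d², so Δm = 5 log₁₀(d₂/d₁) = 5 log₁₀(1600/6270) = -2.966
m₂ = m₁ + Δm = 13.0 + (-2.966) = 10.034

m ≈ 10.03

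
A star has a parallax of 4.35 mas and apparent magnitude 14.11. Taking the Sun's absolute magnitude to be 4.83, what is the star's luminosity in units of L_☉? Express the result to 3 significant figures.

L/L_☉ ≈ 0.103

d = 1/p = 1000/4.35 mas = 229.9 pc
M = m − 5 log₁₀ d + 5 = 14.11 − 5·2.3615 + 5 = 7.302
M − M_☉ = 7.302 − 4.83 = 2.472
L/L_☉ = 10^(−0.4 × 2.472) = 0.1026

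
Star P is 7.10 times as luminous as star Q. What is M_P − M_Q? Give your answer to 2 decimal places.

Pogson: ΔM = −2.5 log₁₀(ratio) = −2.5 log₁₀(7.10) = −2.5 × 0.8513 = -2.128
Star P is brighter, so it has the smaller magnitude: the difference is negative.

M_P − M_Q ≈ -2.13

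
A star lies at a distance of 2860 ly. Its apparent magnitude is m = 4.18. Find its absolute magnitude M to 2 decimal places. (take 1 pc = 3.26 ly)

d = 2860 ly / 3.26 = 877.3 pc
5 log₁₀(d/10 pc) = 5 log₁₀(877.3) − 5 = 9.716
M = m − 5 log₁₀(d/10) = 4.18 − 9.716 = -5.536

M ≈ -5.54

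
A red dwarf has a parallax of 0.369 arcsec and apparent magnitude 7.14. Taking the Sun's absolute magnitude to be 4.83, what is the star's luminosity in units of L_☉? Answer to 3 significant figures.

L/L_☉ ≈ 8.75×10^-3

d = 1/p = 1/0.369″ = 2.710 pc
M = m − 5 log₁₀ d + 5 = 7.14 − 5·0.4330 + 5 = 9.975
M − M_☉ = 9.975 − 4.83 = 5.145
L/L_☉ = 10^(−0.4 × 5.145) = 8.749×10^-3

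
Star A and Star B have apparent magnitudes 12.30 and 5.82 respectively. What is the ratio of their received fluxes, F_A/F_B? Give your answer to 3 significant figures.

F_A/F_B ≈ 2.56×10^-3

Δm = 12.30 − (5.82) = 6.48
Flux ratio = 10^(−0.4 Δm) = 10^(−0.4 × 6.48) = 10^-2.592 = 2.559×10^-3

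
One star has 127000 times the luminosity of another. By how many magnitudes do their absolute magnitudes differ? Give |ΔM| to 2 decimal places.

|ΔM| ≈ 12.76

Pogson: ΔM = −2.5 log₁₀(ratio) = −2.5 log₁₀(127000) = −2.5 × 5.1038 = -12.760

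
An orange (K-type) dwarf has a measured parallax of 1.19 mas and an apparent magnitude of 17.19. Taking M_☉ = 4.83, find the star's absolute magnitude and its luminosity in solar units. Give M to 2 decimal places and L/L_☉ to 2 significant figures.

M ≈ 7.57; L/L_☉ ≈ 0.080

d = 1/p = 1000/1.19 mas = 840.3 pc
M = m − 5 log₁₀ d + 5 = 17.19 − 5·2.9245 + 5 = 7.568
M − M_☉ = 7.568 − 4.83 = 2.738
L/L_☉ = 10^(−0.4 × 2.738) = 0.08034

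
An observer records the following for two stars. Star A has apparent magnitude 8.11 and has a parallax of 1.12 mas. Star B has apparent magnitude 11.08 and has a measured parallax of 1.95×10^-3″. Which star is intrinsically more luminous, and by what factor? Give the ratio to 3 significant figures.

Star A: p = 1.12 mas = 1.12×10^-3″ → d = 1/p = 892.9 pc
Star A: M = m − 5 log₁₀ d + 5 = 8.11 − 5·2.9508 + 5 = -1.644
Star B: d = 1/p = 1/1.95×10^-3″ = 512.8 pc
Star B: M = m − 5 log₁₀ d + 5 = 11.08 − 5·2.7100 + 5 = 2.530
ΔM = M_A − M_B = -1.644 − (2.530) = -4.174; smaller M is more luminous → Star A.
L ratio = 10^(0.4 |ΔM|) = 10^1.670 = 46.73

Star A is more luminous, by a factor of 46.7.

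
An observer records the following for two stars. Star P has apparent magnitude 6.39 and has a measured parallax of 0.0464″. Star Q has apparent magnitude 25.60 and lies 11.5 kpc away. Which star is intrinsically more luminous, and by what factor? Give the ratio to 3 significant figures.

Star P is more luminous, by a factor of 170.

Star P: d = 1/p = 1/0.0464″ = 21.55 pc
Star P: M = m − 5 log₁₀ d + 5 = 6.39 − 5·1.3335 + 5 = 4.723
Star Q: d = 11.5 kpc = 11500 pc
Star Q: M = m − 5 log₁₀ d + 5 = 25.60 − 5·4.0607 + 5 = 10.297
ΔM = M_P − M_Q = 4.723 − (10.297) = -5.574; smaller M is more luminous → Star P.
L ratio = 10^(0.4 |ΔM|) = 10^2.230 = 169.7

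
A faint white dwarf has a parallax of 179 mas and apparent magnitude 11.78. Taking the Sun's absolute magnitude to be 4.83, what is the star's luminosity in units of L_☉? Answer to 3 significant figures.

d = 1/p = 1000/179 mas = 5.587 pc
M = m − 5 log₁₀ d + 5 = 11.78 − 5·0.7471 + 5 = 13.044
M − M_☉ = 13.044 − 4.83 = 8.214
L/L_☉ = 10^(−0.4 × 8.214) = 5.180×10^-4

L/L_☉ ≈ 5.18×10^-4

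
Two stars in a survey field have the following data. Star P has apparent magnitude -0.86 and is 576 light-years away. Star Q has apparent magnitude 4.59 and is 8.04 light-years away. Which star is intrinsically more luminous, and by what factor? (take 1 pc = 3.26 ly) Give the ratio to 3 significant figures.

Star P is more luminous, by a factor of 777000.

Star P: d = 576 ly / 3.26 = 176.7 pc
Star P: M = m − 5 log₁₀ d + 5 = -0.86 − 5·2.2472 + 5 = -7.096
Star Q: d = 8.04 ly / 3.26 = 2.466 pc
Star Q: M = m − 5 log₁₀ d + 5 = 4.59 − 5·0.3920 + 5 = 7.630
ΔM = M_P − M_Q = -7.096 − (7.630) = -14.726; smaller M is more luminous → Star P.
L ratio = 10^(0.4 |ΔM|) = 10^5.890 = 776800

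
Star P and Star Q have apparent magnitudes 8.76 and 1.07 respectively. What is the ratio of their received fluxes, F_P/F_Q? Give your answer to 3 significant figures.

Δm = 8.76 − (1.07) = 7.69
Flux ratio = 10^(−0.4 Δm) = 10^(−0.4 × 7.69) = 10^-3.076 = 8.395×10^-4

F_P/F_Q ≈ 8.39×10^-4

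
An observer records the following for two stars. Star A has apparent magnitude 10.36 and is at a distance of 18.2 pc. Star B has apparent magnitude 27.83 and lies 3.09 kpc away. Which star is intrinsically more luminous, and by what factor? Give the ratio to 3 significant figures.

Star A is more luminous, by a factor of 337.

Star A: M = m − 5 log₁₀ d + 5 = 10.36 − 5·1.2601 + 5 = 9.060
Star B: d = 3.09 kpc = 3090 pc
Star B: M = m − 5 log₁₀ d + 5 = 27.83 − 5·3.4900 + 5 = 15.380
ΔM = M_A − M_B = 9.060 − (15.380) = -6.321; smaller M is more luminous → Star A.
L ratio = 10^(0.4 |ΔM|) = 10^2.528 = 337.5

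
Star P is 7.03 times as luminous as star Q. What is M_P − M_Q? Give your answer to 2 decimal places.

M_P − M_Q ≈ -2.12

Pogson: ΔM = −2.5 log₁₀(ratio) = −2.5 log₁₀(7.03) = −2.5 × 0.8470 = -2.117
Star P is brighter, so it has the smaller magnitude: the difference is negative.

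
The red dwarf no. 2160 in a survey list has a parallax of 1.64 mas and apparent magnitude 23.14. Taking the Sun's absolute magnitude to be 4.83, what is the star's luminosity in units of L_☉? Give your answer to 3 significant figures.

d = 1/p = 1000/1.64 mas = 609.8 pc
M = m − 5 log₁₀ d + 5 = 23.14 − 5·2.7852 + 5 = 14.214
M − M_☉ = 14.214 − 4.83 = 9.384
L/L_☉ = 10^(−0.4 × 9.384) = 1.763×10^-4

L/L_☉ ≈ 1.76×10^-4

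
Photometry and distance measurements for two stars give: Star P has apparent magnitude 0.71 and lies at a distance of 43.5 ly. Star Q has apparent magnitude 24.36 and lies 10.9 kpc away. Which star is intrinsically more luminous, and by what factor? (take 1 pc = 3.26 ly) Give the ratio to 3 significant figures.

Star P is more luminous, by a factor of 4320.

Star P: d = 43.5 ly / 3.26 = 13.34 pc
Star P: M = m − 5 log₁₀ d + 5 = 0.71 − 5·1.1253 + 5 = 0.084
Star Q: d = 10.9 kpc = 10900 pc
Star Q: M = m − 5 log₁₀ d + 5 = 24.36 − 5·4.0374 + 5 = 9.173
ΔM = M_P − M_Q = 0.084 − (9.173) = -9.089; smaller M is more luminous → Star P.
L ratio = 10^(0.4 |ΔM|) = 10^3.636 = 4322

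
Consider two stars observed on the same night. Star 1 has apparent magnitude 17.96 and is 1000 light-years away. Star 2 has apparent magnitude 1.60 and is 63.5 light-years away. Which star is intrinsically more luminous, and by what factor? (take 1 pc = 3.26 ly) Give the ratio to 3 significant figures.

Star 2 is more luminous, by a factor of 14100.

Star 1: d = 1000 ly / 3.26 = 306.7 pc
Star 1: M = m − 5 log₁₀ d + 5 = 17.96 − 5·2.4868 + 5 = 10.526
Star 2: d = 63.5 ly / 3.26 = 19.48 pc
Star 2: M = m − 5 log₁₀ d + 5 = 1.60 − 5·1.2896 + 5 = 0.152
ΔM = M_1 − M_2 = 10.526 − (0.152) = 10.374; smaller M is more luminous → Star 2.
L ratio = 10^(0.4 |ΔM|) = 10^4.150 = 14110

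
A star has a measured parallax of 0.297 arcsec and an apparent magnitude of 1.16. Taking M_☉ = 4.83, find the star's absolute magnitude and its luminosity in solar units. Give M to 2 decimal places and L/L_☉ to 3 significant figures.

M ≈ 3.52; L/L_☉ ≈ 3.33

d = 1/p = 1/0.297″ = 3.367 pc
M = m − 5 log₁₀ d + 5 = 1.16 − 5·0.5272 + 5 = 3.524
M − M_☉ = 3.524 − 4.83 = -1.306
L/L_☉ = 10^(−0.4 × -1.306) = 3.330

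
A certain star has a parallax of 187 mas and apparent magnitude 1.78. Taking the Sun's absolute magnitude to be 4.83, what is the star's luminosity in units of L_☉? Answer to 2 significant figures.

L/L_☉ ≈ 4.7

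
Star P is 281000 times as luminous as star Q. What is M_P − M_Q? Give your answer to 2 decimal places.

Pogson: ΔM = −2.5 log₁₀(ratio) = −2.5 log₁₀(281000) = −2.5 × 5.4487 = -13.622
Star P is brighter, so it has the smaller magnitude: the difference is negative.

M_P − M_Q ≈ -13.62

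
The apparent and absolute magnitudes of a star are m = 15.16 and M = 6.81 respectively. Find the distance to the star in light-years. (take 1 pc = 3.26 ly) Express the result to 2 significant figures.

d ≈ 1500 ly

Distance modulus: m − M = 15.16 − (6.81) = 8.350
m − M = 5 log₁₀ d − 5
log₁₀ d = (m − M)/5 + 1 = 2.6700
d = 10^2.6700 = 467.7 pc
= 1525 ly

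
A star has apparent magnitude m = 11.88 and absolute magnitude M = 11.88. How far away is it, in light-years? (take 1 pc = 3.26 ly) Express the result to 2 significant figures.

Distance modulus: m − M = 11.88 − (11.88) = 0.000
m − M = 5 log₁₀ d − 5
log₁₀ d = (m − M)/5 + 1 = 1.0000
d = 10^1.0000 = 10.00 pc
= 32.60 ly

d ≈ 33 ly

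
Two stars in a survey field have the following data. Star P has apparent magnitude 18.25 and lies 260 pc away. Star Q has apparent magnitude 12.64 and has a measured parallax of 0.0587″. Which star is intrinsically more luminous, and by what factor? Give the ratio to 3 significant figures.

Star P is more luminous, by a factor of 1.33.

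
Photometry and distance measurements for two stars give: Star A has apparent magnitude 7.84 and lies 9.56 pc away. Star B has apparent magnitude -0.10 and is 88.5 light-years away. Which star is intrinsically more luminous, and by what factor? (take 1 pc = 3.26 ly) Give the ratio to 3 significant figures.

Star B is more luminous, by a factor of 12100.

Star A: M = m − 5 log₁₀ d + 5 = 7.84 − 5·0.9805 + 5 = 7.938
Star B: d = 88.5 ly / 3.26 = 27.15 pc
Star B: M = m − 5 log₁₀ d + 5 = -0.10 − 5·1.4337 + 5 = -2.269
ΔM = M_A − M_B = 7.938 − (-2.269) = 10.206; smaller M is more luminous → Star B.
L ratio = 10^(0.4 |ΔM|) = 10^4.083 = 12090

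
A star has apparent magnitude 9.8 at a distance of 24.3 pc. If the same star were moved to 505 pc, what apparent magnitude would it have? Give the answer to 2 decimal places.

Flux ∝ 1/d², so Δm = 5 log₁₀(d₂/d₁) = 5 log₁₀(505/24.3) = 6.588
m₂ = m₁ + Δm = 9.8 + (6.588) = 16.388

m ≈ 16.39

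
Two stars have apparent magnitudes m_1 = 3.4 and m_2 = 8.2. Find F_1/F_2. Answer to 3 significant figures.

F_1/F_2 ≈ 83.2

Magnitude difference = -4.8
Flux ratio = 10^(−0.4 Δm) = 10^(−0.4 × -4.8) = 10^1.920 = 83.18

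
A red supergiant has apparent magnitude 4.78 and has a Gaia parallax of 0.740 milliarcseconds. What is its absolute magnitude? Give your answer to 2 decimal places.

M ≈ -5.87

p = 0.740 mas = 7.40×10^-4″ → d = 1/p = 1351 pc
5 log₁₀(d/10 pc) = 5 log₁₀(1351) − 5 = 10.654
M = m − 5 log₁₀(d/10) = 4.78 − 10.654 = -5.874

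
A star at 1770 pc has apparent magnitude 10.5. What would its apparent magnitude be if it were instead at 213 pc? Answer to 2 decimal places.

m ≈ 5.90

Flux ∝ 1/d², so Δm = 5 log₁₀(d₂/d₁) = 5 log₁₀(213/1770) = -4.598
m₂ = m₁ + Δm = 10.5 + (-4.598) = 5.902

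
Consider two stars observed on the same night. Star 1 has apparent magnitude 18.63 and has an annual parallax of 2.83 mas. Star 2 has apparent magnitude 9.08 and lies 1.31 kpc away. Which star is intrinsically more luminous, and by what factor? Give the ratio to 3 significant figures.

Star 1: p = 2.83 mas = 2.83×10^-3″ → d = 1/p = 353.4 pc
Star 1: M = m − 5 log₁₀ d + 5 = 18.63 − 5·2.5482 + 5 = 10.889
Star 2: d = 1.31 kpc = 1310 pc
Star 2: M = m − 5 log₁₀ d + 5 = 9.08 − 5·3.1173 + 5 = -1.506
ΔM = M_1 − M_2 = 10.889 − (-1.506) = 12.395; smaller M is more luminous → Star 2.
L ratio = 10^(0.4 |ΔM|) = 10^4.958 = 90810

Star 2 is more luminous, by a factor of 90800.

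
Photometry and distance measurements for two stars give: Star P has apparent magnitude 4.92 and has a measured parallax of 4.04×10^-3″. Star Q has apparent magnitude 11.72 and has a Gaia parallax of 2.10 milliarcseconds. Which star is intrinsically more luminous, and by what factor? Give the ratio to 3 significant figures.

Star P: d = 1/p = 1/4.04×10^-3″ = 247.5 pc
Star P: M = m − 5 log₁₀ d + 5 = 4.92 − 5·2.3936 + 5 = -2.048
Star Q: p = 2.10 mas = 2.10×10^-3″ → d = 1/p = 476.2 pc
Star Q: M = m − 5 log₁₀ d + 5 = 11.72 − 5·2.6778 + 5 = 3.331
ΔM = M_P − M_Q = -2.048 − (3.331) = -5.379; smaller M is more luminous → Star P.
L ratio = 10^(0.4 |ΔM|) = 10^2.152 = 141.8

Star P is more luminous, by a factor of 142.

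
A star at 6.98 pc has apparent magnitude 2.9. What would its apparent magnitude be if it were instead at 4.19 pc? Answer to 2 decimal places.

m ≈ 1.79

Flux ∝ 1/d², so Δm = 5 log₁₀(d₂/d₁) = 5 log₁₀(4.19/6.98) = -1.108
m₂ = m₁ + Δm = 2.9 + (-1.108) = 1.792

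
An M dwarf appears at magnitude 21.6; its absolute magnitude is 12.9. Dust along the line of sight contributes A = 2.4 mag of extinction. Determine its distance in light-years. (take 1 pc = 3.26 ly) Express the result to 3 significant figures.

m − M = 5 log₁₀(d/10 pc) + A  ⇒  21.6 − (12.9) − 2.4 = 5 log₁₀(d/10)
6.300 = 5 log₁₀(d/10)
log₁₀ d = (m − M − A)/5 + 1 = 2.2600
d = 10^2.2600 = 182.0 pc
= 593.2 ly

d ≈ 593 ly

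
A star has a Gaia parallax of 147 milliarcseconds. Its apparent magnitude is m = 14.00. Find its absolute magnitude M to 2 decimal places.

M ≈ 14.84

p = 147 mas = 0.147″ → d = 1/p = 6.803 pc
5 log₁₀(d/10 pc) = 5 log₁₀(6.803) − 5 = -0.837
M = m − 5 log₁₀(d/10) = 14.00 + 0.837 = 14.837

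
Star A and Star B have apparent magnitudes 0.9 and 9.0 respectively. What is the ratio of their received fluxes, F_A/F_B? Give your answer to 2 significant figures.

Δm = 0.9 − (9.0) = -8.1
Flux ratio = 10^(−0.4 Δm) = 10^(−0.4 × -8.1) = 10^3.240 = 1738

F_A/F_B ≈ 1700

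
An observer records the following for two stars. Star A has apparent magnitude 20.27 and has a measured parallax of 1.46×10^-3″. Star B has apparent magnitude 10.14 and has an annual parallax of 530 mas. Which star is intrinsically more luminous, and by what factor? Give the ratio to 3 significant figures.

Star A is more luminous, by a factor of 11.7.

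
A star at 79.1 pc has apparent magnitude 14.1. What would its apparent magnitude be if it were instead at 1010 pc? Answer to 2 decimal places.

Flux ∝ 1/d², so Δm = 5 log₁₀(d₂/d₁) = 5 log₁₀(1010/79.1) = 5.531
m₂ = m₁ + Δm = 14.1 + (5.531) = 19.631

m ≈ 19.63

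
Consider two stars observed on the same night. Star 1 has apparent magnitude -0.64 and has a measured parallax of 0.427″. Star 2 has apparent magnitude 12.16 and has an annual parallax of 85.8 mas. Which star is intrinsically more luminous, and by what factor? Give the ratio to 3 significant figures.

Star 1: d = 1/p = 1/0.427″ = 2.342 pc
Star 1: M = m − 5 log₁₀ d + 5 = -0.64 − 5·0.3696 + 5 = 2.512
Star 2: p = 85.8 mas = 0.0858″ → d = 1/p = 11.66 pc
Star 2: M = m − 5 log₁₀ d + 5 = 12.16 − 5·1.0665 + 5 = 11.827
ΔM = M_1 − M_2 = 2.512 − (11.827) = -9.315; smaller M is more luminous → Star 1.
L ratio = 10^(0.4 |ΔM|) = 10^3.726 = 5323

Star 1 is more luminous, by a factor of 5320.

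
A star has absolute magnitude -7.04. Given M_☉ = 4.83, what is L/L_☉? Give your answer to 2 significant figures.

M − M_☉ = -7.04 − 4.83 = -11.870
L/L_☉ = 10^(−0.4 (M − M_☉)) = 10^4.748 = 55980

L/L_☉ ≈ 56000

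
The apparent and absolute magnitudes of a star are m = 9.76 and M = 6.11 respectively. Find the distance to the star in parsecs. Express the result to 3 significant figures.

d ≈ 53.7 pc

Distance modulus: m − M = 9.76 − (6.11) = 3.650
m − M = 5 log₁₀ d − 5
log₁₀ d = (m − M)/5 + 1 = 1.7300
d = 10^1.7300 = 53.70 pc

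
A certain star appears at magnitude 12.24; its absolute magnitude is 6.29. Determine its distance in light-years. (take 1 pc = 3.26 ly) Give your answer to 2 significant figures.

d ≈ 500 ly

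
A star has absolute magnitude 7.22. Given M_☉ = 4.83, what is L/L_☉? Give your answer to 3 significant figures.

M − M_☉ = 7.22 − 4.83 = 2.390
L/L_☉ = 10^(−0.4 (M − M_☉)) = 10^-0.956 = 0.1107

L/L_☉ ≈ 0.111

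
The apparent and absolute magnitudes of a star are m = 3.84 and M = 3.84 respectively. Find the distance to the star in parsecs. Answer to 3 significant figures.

μ = m − M = 0.000
m − M = 5 log₁₀ d − 5
log₁₀ d = (m − M)/5 + 1 = 1.0000
d = 10^1.0000 = 10.00 pc

d ≈ 10.0 pc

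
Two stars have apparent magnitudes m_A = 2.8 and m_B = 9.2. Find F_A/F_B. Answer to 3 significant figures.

F_A/F_B ≈ 363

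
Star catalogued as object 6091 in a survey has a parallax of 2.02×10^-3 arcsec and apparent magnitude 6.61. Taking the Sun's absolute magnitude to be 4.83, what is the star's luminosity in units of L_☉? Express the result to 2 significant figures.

L/L_☉ ≈ 480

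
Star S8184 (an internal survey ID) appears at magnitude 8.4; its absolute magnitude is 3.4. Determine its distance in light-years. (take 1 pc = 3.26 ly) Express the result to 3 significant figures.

d ≈ 326 ly

Distance modulus: m − M = 8.4 − (3.4) = 5.000
m − M = 5 log₁₀ d − 5
log₁₀ d = (m − M)/5 + 1 = 2.0000
d = 10^2.0000 = 100.0 pc
= 326.0 ly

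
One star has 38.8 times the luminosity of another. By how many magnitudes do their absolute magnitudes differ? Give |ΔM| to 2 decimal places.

|ΔM| ≈ 3.97

Pogson: ΔM = −2.5 log₁₀(ratio) = −2.5 log₁₀(38.8) = −2.5 × 1.5888 = -3.972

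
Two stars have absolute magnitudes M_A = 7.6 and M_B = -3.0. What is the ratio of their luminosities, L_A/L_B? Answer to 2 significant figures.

ΔM = M_A − M_B = 10.6
L_A/L_B = 10^(−0.4 ΔM) = 10^-4.240 = 5.754×10^-5

L_A/L_B ≈ 5.8×10^-5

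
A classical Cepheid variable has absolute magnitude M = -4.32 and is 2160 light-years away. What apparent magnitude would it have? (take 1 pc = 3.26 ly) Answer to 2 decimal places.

d = 2160 ly / 3.26 = 662.6 pc
m = M + 5 log₁₀ d − 5 = -4.32 + 5·2.8212 − 5 = 4.786

m ≈ 4.79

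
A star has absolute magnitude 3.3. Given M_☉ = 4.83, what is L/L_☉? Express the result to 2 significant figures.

L/L_☉ ≈ 4.1

M − M_☉ = 3.3 − 4.83 = -1.530
L/L_☉ = 10^(−0.4 (M − M_☉)) = 10^0.612 = 4.093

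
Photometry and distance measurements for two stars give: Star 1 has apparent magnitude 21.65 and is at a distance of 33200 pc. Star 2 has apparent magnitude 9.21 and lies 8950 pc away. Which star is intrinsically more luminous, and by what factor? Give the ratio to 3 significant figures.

Star 1: M = m − 5 log₁₀ d + 5 = 21.65 − 5·4.5211 + 5 = 4.044
Star 2: M = m − 5 log₁₀ d + 5 = 9.21 − 5·3.9518 + 5 = -5.549
ΔM = M_1 − M_2 = 4.044 − (-5.549) = 9.593; smaller M is more luminous → Star 2.
L ratio = 10^(0.4 |ΔM|) = 10^3.837 = 6877

Star 2 is more luminous, by a factor of 6880.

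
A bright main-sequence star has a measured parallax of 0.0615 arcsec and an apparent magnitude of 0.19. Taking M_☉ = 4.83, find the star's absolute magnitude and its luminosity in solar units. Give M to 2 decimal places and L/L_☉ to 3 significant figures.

M ≈ -0.87; L/L_☉ ≈ 190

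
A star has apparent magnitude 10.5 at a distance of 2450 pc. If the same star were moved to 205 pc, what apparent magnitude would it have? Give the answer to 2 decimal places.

Flux ∝ 1/d², so Δm = 5 log₁₀(d₂/d₁) = 5 log₁₀(205/2450) = -5.387
m₂ = m₁ + Δm = 10.5 + (-5.387) = 5.113

m ≈ 5.11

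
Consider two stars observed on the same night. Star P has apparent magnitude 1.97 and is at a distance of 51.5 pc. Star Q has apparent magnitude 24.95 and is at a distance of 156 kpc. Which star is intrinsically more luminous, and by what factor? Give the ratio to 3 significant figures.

Star P is more luminous, by a factor of 170.

Star P: M = m − 5 log₁₀ d + 5 = 1.97 − 5·1.7118 + 5 = -1.589
Star Q: d = 156 kpc = 156000 pc
Star Q: M = m − 5 log₁₀ d + 5 = 24.95 − 5·5.1931 + 5 = 3.984
ΔM = M_P − M_Q = -1.589 − (3.984) = -5.573; smaller M is more luminous → Star P.
L ratio = 10^(0.4 |ΔM|) = 10^2.229 = 169.6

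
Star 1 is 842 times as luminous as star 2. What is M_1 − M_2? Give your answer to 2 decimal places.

M_1 − M_2 ≈ -7.31

Pogson: ΔM = −2.5 log₁₀(ratio) = −2.5 log₁₀(842) = −2.5 × 2.9253 = -7.313
Star 1 is brighter, so it has the smaller magnitude: the difference is negative.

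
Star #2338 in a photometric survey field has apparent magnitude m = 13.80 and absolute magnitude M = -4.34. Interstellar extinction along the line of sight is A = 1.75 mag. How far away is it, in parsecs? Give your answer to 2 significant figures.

d ≈ 19000 pc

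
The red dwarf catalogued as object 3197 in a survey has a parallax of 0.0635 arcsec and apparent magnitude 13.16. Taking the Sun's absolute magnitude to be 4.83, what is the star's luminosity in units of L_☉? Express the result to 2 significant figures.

d = 1/p = 1/0.0635″ = 15.75 pc
M = m − 5 log₁₀ d + 5 = 13.16 − 5·1.1972 + 5 = 12.174
M − M_☉ = 12.174 − 4.83 = 7.344
L/L_☉ = 10^(−0.4 × 7.344) = 1.155×10^-3

L/L_☉ ≈ 1.2×10^-3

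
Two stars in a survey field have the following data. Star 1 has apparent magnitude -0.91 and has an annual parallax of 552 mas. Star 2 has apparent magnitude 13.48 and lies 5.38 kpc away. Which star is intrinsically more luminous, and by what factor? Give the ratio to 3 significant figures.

Star 2 is more luminous, by a factor of 15.5.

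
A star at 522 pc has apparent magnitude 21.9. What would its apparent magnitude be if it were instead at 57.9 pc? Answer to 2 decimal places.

m ≈ 17.13

Flux ∝ 1/d², so Δm = 5 log₁₀(d₂/d₁) = 5 log₁₀(57.9/522) = -4.775
m₂ = m₁ + Δm = 21.9 + (-4.775) = 17.125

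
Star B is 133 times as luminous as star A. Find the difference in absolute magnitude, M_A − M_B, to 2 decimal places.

M_A − M_B ≈ 5.31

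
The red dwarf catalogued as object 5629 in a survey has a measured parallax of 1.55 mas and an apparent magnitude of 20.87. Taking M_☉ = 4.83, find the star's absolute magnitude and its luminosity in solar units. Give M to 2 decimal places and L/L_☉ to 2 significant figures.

M ≈ 11.82; L/L_☉ ≈ 1.6×10^-3

d = 1/p = 1000/1.55 mas = 645.2 pc
M = m − 5 log₁₀ d + 5 = 20.87 − 5·2.8097 + 5 = 11.822
M − M_☉ = 11.822 − 4.83 = 6.992
L/L_☉ = 10^(−0.4 × 6.992) = 1.597×10^-3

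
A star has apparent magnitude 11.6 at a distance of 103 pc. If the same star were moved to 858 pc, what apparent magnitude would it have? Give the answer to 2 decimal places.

m ≈ 16.20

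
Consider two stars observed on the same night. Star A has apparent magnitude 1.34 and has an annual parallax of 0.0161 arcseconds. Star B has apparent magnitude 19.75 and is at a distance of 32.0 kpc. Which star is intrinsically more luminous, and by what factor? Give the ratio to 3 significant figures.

Star A is more luminous, by a factor of 87.1.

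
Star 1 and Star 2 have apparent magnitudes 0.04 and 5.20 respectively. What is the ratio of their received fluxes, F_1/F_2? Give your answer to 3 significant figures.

Δm = 0.04 − (5.20) = -5.16
Flux ratio = 10^(−0.4 Δm) = 10^(−0.4 × -5.16) = 10^2.064 = 115.9

F_1/F_2 ≈ 116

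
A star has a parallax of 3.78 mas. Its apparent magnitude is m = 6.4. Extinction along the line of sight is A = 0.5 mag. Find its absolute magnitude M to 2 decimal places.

p = 3.78 mas = 3.78×10^-3″ → d = 1/p = 264.6 pc
5 log₁₀(d/10 pc) = 5 log₁₀(264.6) − 5 = 7.113
M = m − 5 log₁₀(d/10) − A = 6.4 − 7.113 − 0.5 = -1.213

M ≈ -1.21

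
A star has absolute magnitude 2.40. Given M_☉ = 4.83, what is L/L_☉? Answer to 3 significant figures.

L/L_☉ ≈ 9.38

M − M_☉ = 2.40 − 4.83 = -2.430
L/L_☉ = 10^(−0.4 (M − M_☉)) = 10^0.972 = 9.376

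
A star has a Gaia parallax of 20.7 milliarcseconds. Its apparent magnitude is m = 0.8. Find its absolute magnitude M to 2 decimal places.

M ≈ -2.62

p = 20.7 mas = 0.0207″ → d = 1/p = 48.31 pc
5 log₁₀(d/10 pc) = 5 log₁₀(48.31) − 5 = 3.420
M = m − 5 log₁₀(d/10) = 0.8 − 3.420 = -2.620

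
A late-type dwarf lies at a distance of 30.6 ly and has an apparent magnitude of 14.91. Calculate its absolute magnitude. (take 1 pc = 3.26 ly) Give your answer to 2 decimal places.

d = 30.6 ly / 3.26 = 9.387 pc
5 log₁₀(d/10 pc) = 5 log₁₀(9.387) − 5 = -0.137
M = m − 5 log₁₀(d/10) = 14.91 + 0.137 = 15.047

M ≈ 15.05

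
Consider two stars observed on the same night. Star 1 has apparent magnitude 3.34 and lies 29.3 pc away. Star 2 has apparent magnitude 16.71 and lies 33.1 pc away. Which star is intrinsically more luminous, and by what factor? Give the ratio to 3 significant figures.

Star 1 is more luminous, by a factor of 175000.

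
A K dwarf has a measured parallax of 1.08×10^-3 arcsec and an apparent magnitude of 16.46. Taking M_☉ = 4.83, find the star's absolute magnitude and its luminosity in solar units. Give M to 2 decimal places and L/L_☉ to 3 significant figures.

d = 1/p = 1/1.08×10^-3″ = 925.9 pc
M = m − 5 log₁₀ d + 5 = 16.46 − 5·2.9666 + 5 = 6.627
M − M_☉ = 6.627 − 4.83 = 1.797
L/L_☉ = 10^(−0.4 × 1.797) = 0.1911

M ≈ 6.63; L/L_☉ ≈ 0.191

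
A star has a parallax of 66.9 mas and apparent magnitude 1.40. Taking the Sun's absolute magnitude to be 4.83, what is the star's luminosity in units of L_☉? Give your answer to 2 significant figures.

L/L_☉ ≈ 53

d = 1/p = 1000/66.9 mas = 14.95 pc
M = m − 5 log₁₀ d + 5 = 1.40 − 5·1.1746 + 5 = 0.527
M − M_☉ = 0.527 − 4.83 = -4.303
L/L_☉ = 10^(−0.4 × -4.303) = 52.62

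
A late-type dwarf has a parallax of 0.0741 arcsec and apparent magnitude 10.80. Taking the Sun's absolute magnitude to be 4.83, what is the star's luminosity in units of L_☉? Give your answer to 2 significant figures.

L/L_☉ ≈ 7.5×10^-3

d = 1/p = 1/0.0741″ = 13.50 pc
M = m − 5 log₁₀ d + 5 = 10.80 − 5·1.1302 + 5 = 10.149
M − M_☉ = 10.149 − 4.83 = 5.319
L/L_☉ = 10^(−0.4 × 5.319) = 7.454×10^-3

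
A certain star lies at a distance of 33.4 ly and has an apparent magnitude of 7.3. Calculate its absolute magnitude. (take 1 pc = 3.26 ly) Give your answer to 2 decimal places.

d = 33.4 ly / 3.26 = 10.25 pc
5 log₁₀(d/10 pc) = 5 log₁₀(10.25) − 5 = 0.053
M = m − 5 log₁₀(d/10) = 7.3 − 0.053 = 7.247

M ≈ 7.25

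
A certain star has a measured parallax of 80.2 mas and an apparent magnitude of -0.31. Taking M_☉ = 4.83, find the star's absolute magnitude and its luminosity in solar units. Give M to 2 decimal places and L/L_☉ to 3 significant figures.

d = 1/p = 1000/80.2 mas = 12.47 pc
M = m − 5 log₁₀ d + 5 = -0.31 − 5·1.0958 + 5 = -0.789
M − M_☉ = -0.789 − 4.83 = -5.619
L/L_☉ = 10^(−0.4 × -5.619) = 176.9

M ≈ -0.79; L/L_☉ ≈ 177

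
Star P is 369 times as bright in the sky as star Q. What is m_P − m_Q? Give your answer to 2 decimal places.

Pogson: Δm = −2.5 log₁₀(ratio) = −2.5 log₁₀(369) = −2.5 × 2.5670 = -6.418
Star P is brighter, so it has the smaller magnitude: the difference is negative.

m_P − m_Q ≈ -6.42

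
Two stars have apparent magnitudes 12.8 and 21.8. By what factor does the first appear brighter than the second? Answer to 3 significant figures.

Magnitude difference = -9.0
Flux ratio = 10^(−0.4 Δm) = 10^(−0.4 × -9.0) = 10^3.600 = 3981

3980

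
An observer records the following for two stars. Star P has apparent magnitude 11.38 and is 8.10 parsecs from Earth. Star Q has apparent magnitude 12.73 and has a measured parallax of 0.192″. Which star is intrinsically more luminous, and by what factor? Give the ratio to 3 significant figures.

Star P: M = m − 5 log₁₀ d + 5 = 11.38 − 5·0.9085 + 5 = 11.838
Star Q: d = 1/p = 1/0.192″ = 5.208 pc
Star Q: M = m − 5 log₁₀ d + 5 = 12.73 − 5·0.7167 + 5 = 14.147
ΔM = M_P − M_Q = 11.838 − (14.147) = -2.309; smaller M is more luminous → Star P.
L ratio = 10^(0.4 |ΔM|) = 10^0.924 = 8.386

Star P is more luminous, by a factor of 8.39.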